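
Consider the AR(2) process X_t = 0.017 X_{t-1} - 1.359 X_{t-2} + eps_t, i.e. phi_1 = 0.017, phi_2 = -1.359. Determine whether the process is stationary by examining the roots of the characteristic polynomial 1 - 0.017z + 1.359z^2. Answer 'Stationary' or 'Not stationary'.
\text{Not stationary}

The AR(p) characteristic polynomial is P(z) = 1 - 0.017z + 1.359z^2.
Stationarity requires all roots to lie outside the unit circle, i.e. |z| > 1 for every root.
Set 1 + (-0.017) z + (1.359) z^2 = 0, i.e. a z^2 + b z + c = 0 with a = 1.359, b = -0.017, c = 1.
Discriminant D = b^2 - 4ac = (-0.017)^2 - 4*(1.359)*1 = 0.000289 - (5.436) = -5.435711.
D < 0, so the roots are the complex-conjugate pair z = (-b +/- i sqrt(-D)) / (2a) = 0.0063 +/- 0.8578i.
For a conjugate pair |z|^2 = z * conj(z) = (product of roots) = c/a = 1/(1.359) = 0.735835, so |z| = sqrt(0.735835) = 0.8578 for both roots.
Moduli of all roots: 0.8578, 0.8578.
All moduli strictly greater than 1? No.
Verdict: Not stationary.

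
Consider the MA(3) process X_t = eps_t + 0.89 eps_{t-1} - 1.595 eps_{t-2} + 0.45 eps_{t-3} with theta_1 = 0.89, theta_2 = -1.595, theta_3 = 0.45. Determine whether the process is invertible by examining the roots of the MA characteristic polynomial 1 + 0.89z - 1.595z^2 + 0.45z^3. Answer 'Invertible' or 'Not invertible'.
\text{Not invertible}

The MA(q) characteristic polynomial is P(z) = 1 + 0.89z - 1.595z^2 + 0.45z^3.
Invertibility requires all roots to lie outside the unit circle, i.e. |z| > 1 for every root.
Degree 3: look for a simple real root z0 first, then factor out (1 - z/z0) and solve the remaining quadratic.
Testing z0 = 2: P(2) = 1 + (0.89)(2) + (-1.595)(2)^2 + (0.45)(2)^3
  = 1 + (1.78) + (-6.38) + (3.6) = 0.  So z_0 = 2 is a root, |z_0| = 2.
Divide out the factor (1 - 0.5 z) = (1 - z/z0) (since 1/z0 = 0.5):
  P(z) = (1 - 0.5 z)(1 + (1.39) z + (-0.9) z^2)
  [check: z-coef 1.39 - (0.5) = 0.89; z^2-coef -0.9 - (0.5)(1.39) = -1.595; z^3-coef -(0.5)(-0.9) = 0.45.]
Remaining roots from the quadratic factor 1 + (1.39) z + (-0.9) z^2:
  Set 1 + (1.39) z + (-0.9) z^2 = 0, i.e. a z^2 + b z + c = 0 with a = -0.9, b = 1.39, c = 1.
  Discriminant D = b^2 - 4ac = (1.39)^2 - 4*(-0.9)*1 = 1.9321 - (-3.6) = 5.5321.
  D >= 0, so the roots are real: z = (-b +/- sqrt(D)) / (2a) = (-1.39 +/- 2.352042) / (-1.8).
    z_1 = (-1.39 + 2.352042) / (-1.8) = -0.5345,   |z_1| = 0.5345.
    z_2 = (-1.39 - 2.352042) / (-1.8) = 2.0789,   |z_2| = 2.0789.
Moduli of all roots: 2.0000, 0.5345, 2.0789.
All moduli strictly greater than 1? No.
Verdict: Not invertible.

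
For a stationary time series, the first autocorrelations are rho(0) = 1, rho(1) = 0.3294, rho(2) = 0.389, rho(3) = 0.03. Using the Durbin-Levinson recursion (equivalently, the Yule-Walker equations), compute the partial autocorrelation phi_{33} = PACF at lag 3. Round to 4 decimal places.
\phi_{33} = -0.2010

The PACF at lag k is phi_{kk}, the last component of the solution
to the Yule-Walker system G_k phi = r_k where
  (G_k)_{ij} = rho(|i - j|), (r_k)_i = rho(i), i,j = 1..k.
Equivalently, Durbin-Levinson gives phi_{kk} iteratively:
  phi_{11} = rho(1)
  phi_{kk} = [rho(k) - sum_{j=1..k-1} phi_{k-1,j} rho(k-j)]
            / [1 - sum_{j=1..k-1} phi_{k-1,j} rho(j)],
  phi_{k,j} = phi_{k-1,j} - phi_{kk} phi_{k-1,k-j},  j = 1..k-1.
Step k = 1:
  phi_11 = rho(1) = 0.3294.
Step k = 2:
  phi_22 = [rho(2) - phi_11 rho(1)] / [1 - phi_11 rho(1)] = [0.389 - (0.3294)(0.3294)] / [1 - (0.3294)(0.3294)]
         = 0.28049564 / 0.89149564 = 0.314635.
  Update: phi_21 = phi_11 - phi_22 phi_11 = 0.3294 - (0.314635)(0.3294) = 0.225759.
Step k = 3:
  phi_33 = [rho(3) - phi_21 rho(2) - phi_22 rho(1)] / [1 - phi_21 rho(1) - phi_22 rho(2)]
    numerator   = 0.03 - (0.225759)(0.389) - (0.314635)(0.3294) = -0.16146109
    denominator = 1 - (0.225759)(0.3294) - (0.314635)(0.389) = 0.80324192
  phi_33 = -0.16146109 / 0.80324192 = -0.201.
Therefore phi_{33} = -0.2010.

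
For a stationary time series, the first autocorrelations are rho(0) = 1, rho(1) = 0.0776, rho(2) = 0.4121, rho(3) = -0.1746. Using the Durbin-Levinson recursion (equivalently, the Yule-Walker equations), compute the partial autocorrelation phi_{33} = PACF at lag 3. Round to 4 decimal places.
\phi_{33} = -0.2720

The PACF at lag k is phi_{kk}, the last component of the solution
to the Yule-Walker system G_k phi = r_k where
  (G_k)_{ij} = rho(|i - j|), (r_k)_i = rho(i), i,j = 1..k.
Equivalently, Durbin-Levinson gives phi_{kk} iteratively:
  phi_{11} = rho(1)
  phi_{kk} = [rho(k) - sum_{j=1..k-1} phi_{k-1,j} rho(k-j)]
            / [1 - sum_{j=1..k-1} phi_{k-1,j} rho(j)],
  phi_{k,j} = phi_{k-1,j} - phi_{kk} phi_{k-1,k-j},  j = 1..k-1.
Step k = 1:
  phi_11 = rho(1) = 0.0776.
Step k = 2:
  phi_22 = [rho(2) - phi_11 rho(1)] / [1 - phi_11 rho(1)] = [0.4121 - (0.0776)(0.0776)] / [1 - (0.0776)(0.0776)]
         = 0.40607824 / 0.99397824 = 0.408538.
  Update: phi_21 = phi_11 - phi_22 phi_11 = 0.0776 - (0.408538)(0.0776) = 0.045897.
Step k = 3:
  phi_33 = [rho(3) - phi_21 rho(2) - phi_22 rho(1)] / [1 - phi_21 rho(1) - phi_22 rho(2)]
    numerator   = -0.1746 - (0.045897)(0.4121) - (0.408538)(0.0776) = -0.2252169
    denominator = 1 - (0.045897)(0.0776) - (0.408538)(0.4121) = 0.8280797
  phi_33 = -0.2252169 / 0.8280797 = -0.272.
Therefore phi_{33} = -0.2720.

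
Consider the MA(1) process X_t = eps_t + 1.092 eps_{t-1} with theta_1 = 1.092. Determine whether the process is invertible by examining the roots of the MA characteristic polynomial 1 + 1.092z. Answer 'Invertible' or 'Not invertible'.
\text{Not invertible}

The MA(q) characteristic polynomial is P(z) = 1 + 1.092z.
Invertibility requires all roots to lie outside the unit circle, i.e. |z| > 1 for every root.
This is linear in z: 1 + (1.092) z = 0  =>  z = -1/(1.092) = -0.915751,  |z| = 0.915751.
Moduli of all roots: 0.9158.
All moduli strictly greater than 1? No.
Verdict: Not invertible.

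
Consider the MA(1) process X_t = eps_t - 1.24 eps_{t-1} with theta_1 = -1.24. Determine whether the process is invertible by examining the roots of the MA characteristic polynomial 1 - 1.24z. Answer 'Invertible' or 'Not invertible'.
\text{Not invertible}

The MA(q) characteristic polynomial is P(z) = 1 - 1.24z.
Invertibility requires all roots to lie outside the unit circle, i.e. |z| > 1 for every root.
This is linear in z: 1 + (-1.24) z = 0  =>  z = -1/(-1.24) = 0.806452,  |z| = 0.806452.
Moduli of all roots: 0.8065.
All moduli strictly greater than 1? No.
Verdict: Not invertible.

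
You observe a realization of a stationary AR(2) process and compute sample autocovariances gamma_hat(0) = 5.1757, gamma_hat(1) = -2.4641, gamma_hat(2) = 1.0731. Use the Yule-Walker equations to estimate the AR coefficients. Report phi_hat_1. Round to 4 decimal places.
\hat\phi_{1} = -0.4880

The Yule-Walker equations for an AR(p) process read, in matrix form,
  Gamma_p phi = r_p,   with   (Gamma_p)_{ij} = gamma(|i - j|),
                       (r_p)_i = gamma(i),   i,j = 1..p.
Substitute the sample gammas (Toeplitz matrix and right-hand side of size 2):
  Gamma_p = [[5.1757, -2.4641], [-2.4641, 5.1757]]
  r_p     = [-2.4641, 1.0731]
Written out:
  5.1757 phi_1 - 2.4641 phi_2 = -2.4641
  -2.4641 phi_1 + 5.1757 phi_2 = 1.0731
Solve by Cramer's rule:
  det = gamma(0)^2 - gamma(1)^2 = (5.1757)^2 - (-2.4641)^2 = 26.78787049 - 6.07178881 = 20.71608168
  phi_hat_1 = [gamma(1) gamma(0) - gamma(1) gamma(2)] / det = [(-2.4641)(5.1757) - (-2.4641)(1.0731)] / 20.71608168 = -10.10921666 / 20.71608168 = -0.488
  phi_hat_2 = [gamma(0) gamma(2) - gamma(1)^2] / det = [(5.1757)(1.0731) - (-2.4641)^2] / 20.71608168 = -0.51774514 / 20.71608168 = -0.025
So phi_hat = [-0.4880, -0.0250].
Therefore phi_hat_1 = -0.4880.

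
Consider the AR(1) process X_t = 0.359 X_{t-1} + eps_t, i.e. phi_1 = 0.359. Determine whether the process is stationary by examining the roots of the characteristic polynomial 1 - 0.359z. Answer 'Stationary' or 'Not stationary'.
\text{Stationary}

The AR(p) characteristic polynomial is P(z) = 1 - 0.359z.
Stationarity requires all roots to lie outside the unit circle, i.e. |z| > 1 for every root.
This is linear in z: 1 + (-0.359) z = 0  =>  z = -1/(-0.359) = 2.785515,  |z| = 2.785515.
Moduli of all roots: 2.7855.
All moduli strictly greater than 1? Yes.
Verdict: Stationary.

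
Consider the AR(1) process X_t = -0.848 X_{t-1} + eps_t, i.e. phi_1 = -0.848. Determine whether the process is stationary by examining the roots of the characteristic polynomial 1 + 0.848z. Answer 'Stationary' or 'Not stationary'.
\text{Stationary}

The AR(p) characteristic polynomial is P(z) = 1 + 0.848z.
Stationarity requires all roots to lie outside the unit circle, i.e. |z| > 1 for every root.
This is linear in z: 1 + (0.848) z = 0  =>  z = -1/(0.848) = -1.179245,  |z| = 1.179245.
Moduli of all roots: 1.1792.
All moduli strictly greater than 1? Yes.
Verdict: Stationary.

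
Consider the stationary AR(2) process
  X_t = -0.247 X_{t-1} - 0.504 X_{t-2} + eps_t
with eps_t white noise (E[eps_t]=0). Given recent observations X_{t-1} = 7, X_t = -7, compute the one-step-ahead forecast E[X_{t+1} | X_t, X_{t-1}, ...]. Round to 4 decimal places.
E[X_{t+1} \mid \mathcal F_t] = -1.7990

For an AR(p) model X_t = c + sum_i phi_i X_{t-i} + eps_t, the
one-step-ahead conditional mean is
  E[X_{t+1} | X_t, ...] = c + sum_i phi_i X_{t+1-i}.
Substitute known values:
  E[X_{t+1} | ...] = (-0.247) * (-7) + (-0.504) * (7)
                   = -1.7990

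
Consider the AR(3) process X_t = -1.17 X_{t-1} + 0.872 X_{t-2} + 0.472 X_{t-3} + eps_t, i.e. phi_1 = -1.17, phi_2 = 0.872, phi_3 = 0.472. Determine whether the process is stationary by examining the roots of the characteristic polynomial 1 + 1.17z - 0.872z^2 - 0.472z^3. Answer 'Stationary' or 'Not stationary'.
\text{Not stationary}

The AR(p) characteristic polynomial is P(z) = 1 + 1.17z - 0.872z^2 - 0.472z^3.
Stationarity requires all roots to lie outside the unit circle, i.e. |z| > 1 for every root.
Degree 3: look for a simple real root z0 first, then factor out (1 - z/z0) and solve the remaining quadratic.
Testing z0 = -2.5: P(-2.5) = 1 + (1.17)(-2.5) + (-0.872)(-2.5)^2 + (-0.472)(-2.5)^3
  = 1 + (-2.925) + (-5.45) + (7.375) = 0.  So z_0 = -2.5 is a root, |z_0| = 2.5.
Divide out the factor (1 + 0.4 z) = (1 - z/z0) (since 1/z0 = -0.4):
  P(z) = (1 + 0.4 z)(1 + (0.77) z + (-1.18) z^2)
  [check: z-coef 0.77 - (-0.4) = 1.17; z^2-coef -1.18 - (-0.4)(0.77) = -0.872; z^3-coef -(-0.4)(-1.18) = -0.472.]
Remaining roots from the quadratic factor 1 + (0.77) z + (-1.18) z^2:
  Set 1 + (0.77) z + (-1.18) z^2 = 0, i.e. a z^2 + b z + c = 0 with a = -1.18, b = 0.77, c = 1.
  Discriminant D = b^2 - 4ac = (0.77)^2 - 4*(-1.18)*1 = 0.5929 - (-4.72) = 5.3129.
  D >= 0, so the roots are real: z = (-b +/- sqrt(D)) / (2a) = (-0.77 +/- 2.304973) / (-2.36).
    z_1 = (-0.77 + 2.304973) / (-2.36) = -0.6504,   |z_1| = 0.6504.
    z_2 = (-0.77 - 2.304973) / (-2.36) = 1.303,   |z_2| = 1.303.
Moduli of all roots: 2.5000, 0.6504, 1.3030.
All moduli strictly greater than 1? No.
Verdict: Not stationary.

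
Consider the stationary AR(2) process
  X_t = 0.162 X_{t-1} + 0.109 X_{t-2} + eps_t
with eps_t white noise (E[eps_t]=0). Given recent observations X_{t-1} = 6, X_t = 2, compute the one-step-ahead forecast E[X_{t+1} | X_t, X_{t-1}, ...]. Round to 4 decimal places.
E[X_{t+1} \mid \mathcal F_t] = 0.9780

For an AR(p) model X_t = c + sum_i phi_i X_{t-i} + eps_t, the
one-step-ahead conditional mean is
  E[X_{t+1} | X_t, ...] = c + sum_i phi_i X_{t+1-i}.
Substitute known values:
  E[X_{t+1} | ...] = (0.162) * (2) + (0.109) * (6)
                   = 0.9780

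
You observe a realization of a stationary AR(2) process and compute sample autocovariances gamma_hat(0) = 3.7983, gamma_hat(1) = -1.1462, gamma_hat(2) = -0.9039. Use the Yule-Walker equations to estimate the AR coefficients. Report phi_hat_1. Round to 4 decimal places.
\hat\phi_{1} = -0.4110

The Yule-Walker equations for an AR(p) process read, in matrix form,
  Gamma_p phi = r_p,   with   (Gamma_p)_{ij} = gamma(|i - j|),
                       (r_p)_i = gamma(i),   i,j = 1..p.
Substitute the sample gammas (Toeplitz matrix and right-hand side of size 2):
  Gamma_p = [[3.7983, -1.1462], [-1.1462, 3.7983]]
  r_p     = [-1.1462, -0.9039]
Written out:
  3.7983 phi_1 - 1.1462 phi_2 = -1.1462
  -1.1462 phi_1 + 3.7983 phi_2 = -0.9039
Solve by Cramer's rule:
  det = gamma(0)^2 - gamma(1)^2 = (3.7983)^2 - (-1.1462)^2 = 14.42708289 - 1.31377444 = 13.11330845
  phi_hat_1 = [gamma(1) gamma(0) - gamma(1) gamma(2)] / det = [(-1.1462)(3.7983) - (-1.1462)(-0.9039)] / 13.11330845 = -5.38966164 / 13.11330845 = -0.411
  phi_hat_2 = [gamma(0) gamma(2) - gamma(1)^2] / det = [(3.7983)(-0.9039) - (-1.1462)^2] / 13.11330845 = -4.74705781 / 13.11330845 = -0.362
So phi_hat = [-0.4110, -0.3620].
Therefore phi_hat_1 = -0.4110.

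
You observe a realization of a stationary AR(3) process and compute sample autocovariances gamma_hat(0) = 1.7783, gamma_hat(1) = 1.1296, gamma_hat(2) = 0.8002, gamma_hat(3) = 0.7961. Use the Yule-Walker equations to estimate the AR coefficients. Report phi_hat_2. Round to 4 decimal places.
\hat\phi_{2} = -0.0551

The Yule-Walker equations for an AR(p) process read, in matrix form,
  Gamma_p phi = r_p,   with   (Gamma_p)_{ij} = gamma(|i - j|),
                       (r_p)_i = gamma(i),   i,j = 1..p.
Substitute the sample gammas (Toeplitz matrix and right-hand side of size 3):
  Gamma_p = [[1.7783, 1.1296, 0.8002], [1.1296, 1.7783, 1.1296], [0.8002, 1.1296, 1.7783]]
  r_p     = [1.1296, 0.8002, 0.7961]
Written out (R1..R3):
  (R1) 1.7783 phi_1 + 1.1296 phi_2 + 0.8002 phi_3 = 1.1296
  (R2) 1.1296 phi_1 + 1.7783 phi_2 + 1.1296 phi_3 = 0.8002
  (R3) 0.8002 phi_1 + 1.1296 phi_2 + 1.7783 phi_3 = 0.7961
Gaussian elimination:
  R2 <- R2 - (1.1296/1.7783) R1 = R2 - (0.635213) R1:  1.060763 phi_2 + 0.621302 phi_3 = 0.082663
  R3 <- R3 - (0.8002/1.7783) R1 = R3 - (0.44998) R1:  0.621302 phi_2 + 1.418226 phi_3 = 0.287802
  R3 <- R3 - (0.621302/1.060763) R2 = R3 - (0.585713) R2:  1.054321 phi_3 = 0.239386
Back-substitution:
  phi_hat_3 = 0.239386 / 1.054321 = 0.227052
  phi_hat_2 = (0.082663 - (0.621302)(0.227052)) / 1.060763 = -0.055059
  phi_hat_1 = (1.1296 - (1.1296)(-0.055059) - (0.8002)(0.227052)) / 1.7783 = 0.568019
So phi_hat = [0.5680, -0.0551, 0.2271].
Therefore phi_hat_2 = -0.0551.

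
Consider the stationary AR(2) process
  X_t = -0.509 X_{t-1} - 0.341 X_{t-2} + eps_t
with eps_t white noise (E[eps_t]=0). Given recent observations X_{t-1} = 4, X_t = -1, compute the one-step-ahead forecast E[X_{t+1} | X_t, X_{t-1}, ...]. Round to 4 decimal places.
E[X_{t+1} \mid \mathcal F_t] = -0.8550

For an AR(p) model X_t = c + sum_i phi_i X_{t-i} + eps_t, the
one-step-ahead conditional mean is
  E[X_{t+1} | X_t, ...] = c + sum_i phi_i X_{t+1-i}.
Substitute known values:
  E[X_{t+1} | ...] = (-0.509) * (-1) + (-0.341) * (4)
                   = -0.8550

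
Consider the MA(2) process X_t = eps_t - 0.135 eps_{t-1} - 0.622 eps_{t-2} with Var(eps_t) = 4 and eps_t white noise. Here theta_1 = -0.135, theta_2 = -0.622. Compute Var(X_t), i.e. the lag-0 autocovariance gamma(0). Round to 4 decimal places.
\gamma(0) = 5.6204

For an MA(q) process X_t = eps_t + sum_i theta_i eps_{t-i} with
Var(eps_t) = sigma^2, the variance is
  gamma(0) = sigma^2 * (1 + sum_i theta_i^2).
  sum_i theta_i^2 = (-0.135)^2 + (-0.622)^2 = 0.018225 + 0.386884 = 0.405109.
  gamma(0) = 4 * (1 + 0.405109) = 4 * 1.405109 = 5.620436, which rounds to 5.6204.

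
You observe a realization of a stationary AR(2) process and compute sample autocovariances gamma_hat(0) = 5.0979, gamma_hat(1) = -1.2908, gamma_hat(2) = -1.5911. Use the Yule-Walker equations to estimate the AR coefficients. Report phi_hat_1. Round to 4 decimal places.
\hat\phi_{1} = -0.3550

The Yule-Walker equations for an AR(p) process read, in matrix form,
  Gamma_p phi = r_p,   with   (Gamma_p)_{ij} = gamma(|i - j|),
                       (r_p)_i = gamma(i),   i,j = 1..p.
Substitute the sample gammas (Toeplitz matrix and right-hand side of size 2):
  Gamma_p = [[5.0979, -1.2908], [-1.2908, 5.0979]]
  r_p     = [-1.2908, -1.5911]
Written out:
  5.0979 phi_1 - 1.2908 phi_2 = -1.2908
  -1.2908 phi_1 + 5.0979 phi_2 = -1.5911
Solve by Cramer's rule:
  det = gamma(0)^2 - gamma(1)^2 = (5.0979)^2 - (-1.2908)^2 = 25.98858441 - 1.66616464 = 24.32241977
  phi_hat_1 = [gamma(1) gamma(0) - gamma(1) gamma(2)] / det = [(-1.2908)(5.0979) - (-1.2908)(-1.5911)] / 24.32241977 = -8.6341612 / 24.32241977 = -0.355
  phi_hat_2 = [gamma(0) gamma(2) - gamma(1)^2] / det = [(5.0979)(-1.5911) - (-1.2908)^2] / 24.32241977 = -9.77743333 / 24.32241977 = -0.402
So phi_hat = [-0.3550, -0.4020].
Therefore phi_hat_1 = -0.3550.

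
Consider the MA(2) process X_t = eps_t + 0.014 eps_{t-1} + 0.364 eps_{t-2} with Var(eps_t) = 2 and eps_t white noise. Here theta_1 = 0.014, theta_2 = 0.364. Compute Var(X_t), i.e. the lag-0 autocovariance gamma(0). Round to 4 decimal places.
\gamma(0) = 2.2654

For an MA(q) process X_t = eps_t + sum_i theta_i eps_{t-i} with
Var(eps_t) = sigma^2, the variance is
  gamma(0) = sigma^2 * (1 + sum_i theta_i^2).
  sum_i theta_i^2 = (0.014)^2 + (0.364)^2 = 0.000196 + 0.132496 = 0.132692.
  gamma(0) = 2 * (1 + 0.132692) = 2 * 1.132692 = 2.265384, which rounds to 2.2654.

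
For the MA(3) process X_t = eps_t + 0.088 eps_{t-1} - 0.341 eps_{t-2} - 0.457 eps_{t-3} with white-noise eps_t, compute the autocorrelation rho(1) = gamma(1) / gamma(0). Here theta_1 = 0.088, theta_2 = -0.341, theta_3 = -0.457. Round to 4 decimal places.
\rho(1) = 0.1604

For an MA(q) process with theta_0 = 1, the autocovariance is
  gamma(k) = sigma^2 * sum_{i=0..q-k} theta_i * theta_{i+k},
and rho(k) = gamma(k) / gamma(0). Sigma^2 cancels.
  numerator   = (1)*(0.088) + (0.088)*(-0.341) + (-0.341)*(-0.457) = 0.213829.
  denominator = (1)^2 + (0.088)^2 + (-0.341)^2 + (-0.457)^2 = 1.332874.
  rho(1) = 0.213829 / 1.332874 = 0.1604.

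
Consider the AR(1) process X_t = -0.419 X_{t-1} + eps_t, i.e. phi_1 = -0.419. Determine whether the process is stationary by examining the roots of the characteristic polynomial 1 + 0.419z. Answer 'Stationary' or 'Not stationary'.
\text{Stationary}

The AR(p) characteristic polynomial is P(z) = 1 + 0.419z.
Stationarity requires all roots to lie outside the unit circle, i.e. |z| > 1 for every root.
This is linear in z: 1 + (0.419) z = 0  =>  z = -1/(0.419) = -2.386635,  |z| = 2.386635.
Moduli of all roots: 2.3866.
All moduli strictly greater than 1? Yes.
Verdict: Stationary.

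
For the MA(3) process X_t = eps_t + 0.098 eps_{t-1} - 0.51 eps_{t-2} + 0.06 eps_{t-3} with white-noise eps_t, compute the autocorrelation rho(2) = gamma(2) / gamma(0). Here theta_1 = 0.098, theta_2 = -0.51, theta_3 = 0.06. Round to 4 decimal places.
\rho(2) = -0.3959

For an MA(q) process with theta_0 = 1, the autocovariance is
  gamma(k) = sigma^2 * sum_{i=0..q-k} theta_i * theta_{i+k},
and rho(k) = gamma(k) / gamma(0). Sigma^2 cancels.
  numerator   = (1)*(-0.51) + (0.098)*(0.06) = -0.50412.
  denominator = (1)^2 + (0.098)^2 + (-0.51)^2 + (0.06)^2 = 1.273304.
  rho(2) = -0.50412 / 1.273304 = -0.3959.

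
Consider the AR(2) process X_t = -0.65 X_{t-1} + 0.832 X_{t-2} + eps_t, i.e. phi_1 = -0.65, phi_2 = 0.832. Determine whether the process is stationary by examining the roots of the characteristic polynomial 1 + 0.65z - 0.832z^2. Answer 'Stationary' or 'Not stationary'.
\text{Not stationary}

The AR(p) characteristic polynomial is P(z) = 1 + 0.65z - 0.832z^2.
Stationarity requires all roots to lie outside the unit circle, i.e. |z| > 1 for every root.
Set 1 + (0.65) z + (-0.832) z^2 = 0, i.e. a z^2 + b z + c = 0 with a = -0.832, b = 0.65, c = 1.
Discriminant D = b^2 - 4ac = (0.65)^2 - 4*(-0.832)*1 = 0.4225 - (-3.328) = 3.7505.
D >= 0, so the roots are real: z = (-b +/- sqrt(D)) / (2a) = (-0.65 +/- 1.936621) / (-1.664).
  z_1 = (-0.65 + 1.936621) / (-1.664) = -0.7732,   |z_1| = 0.7732.
  z_2 = (-0.65 - 1.936621) / (-1.664) = 1.5545,   |z_2| = 1.5545.
Moduli of all roots: 0.7732, 1.5545.
All moduli strictly greater than 1? No.
Verdict: Not stationary.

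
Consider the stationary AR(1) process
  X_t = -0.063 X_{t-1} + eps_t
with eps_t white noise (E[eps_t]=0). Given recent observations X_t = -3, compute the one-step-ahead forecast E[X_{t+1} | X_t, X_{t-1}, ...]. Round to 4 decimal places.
E[X_{t+1} \mid \mathcal F_t] = 0.1890

For an AR(p) model X_t = c + sum_i phi_i X_{t-i} + eps_t, the
one-step-ahead conditional mean is
  E[X_{t+1} | X_t, ...] = c + sum_i phi_i X_{t+1-i}.
Substitute known values:
  E[X_{t+1} | ...] = (-0.063) * (-3)
                   = 0.1890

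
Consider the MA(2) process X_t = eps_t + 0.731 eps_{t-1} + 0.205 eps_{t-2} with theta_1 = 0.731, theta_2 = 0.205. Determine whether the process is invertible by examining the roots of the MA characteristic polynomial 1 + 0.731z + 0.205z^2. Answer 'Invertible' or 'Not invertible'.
\text{Invertible}

The MA(q) characteristic polynomial is P(z) = 1 + 0.731z + 0.205z^2.
Invertibility requires all roots to lie outside the unit circle, i.e. |z| > 1 for every root.
Set 1 + (0.731) z + (0.205) z^2 = 0, i.e. a z^2 + b z + c = 0 with a = 0.205, b = 0.731, c = 1.
Discriminant D = b^2 - 4ac = (0.731)^2 - 4*(0.205)*1 = 0.534361 - (0.82) = -0.285639.
D < 0, so the roots are the complex-conjugate pair z = (-b +/- i sqrt(-D)) / (2a) = -1.7829 +/- 1.3035i.
For a conjugate pair |z|^2 = z * conj(z) = (product of roots) = c/a = 1/(0.205) = 4.878049, so |z| = sqrt(4.878049) = 2.2086 for both roots.
Moduli of all roots: 2.2086, 2.2086.
All moduli strictly greater than 1? Yes.
Verdict: Invertible.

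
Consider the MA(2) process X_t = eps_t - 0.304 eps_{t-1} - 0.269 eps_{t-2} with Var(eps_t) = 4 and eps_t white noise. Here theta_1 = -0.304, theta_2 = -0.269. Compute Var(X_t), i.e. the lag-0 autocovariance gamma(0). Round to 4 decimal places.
\gamma(0) = 4.6591

For an MA(q) process X_t = eps_t + sum_i theta_i eps_{t-i} with
Var(eps_t) = sigma^2, the variance is
  gamma(0) = sigma^2 * (1 + sum_i theta_i^2).
  sum_i theta_i^2 = (-0.304)^2 + (-0.269)^2 = 0.092416 + 0.072361 = 0.164777.
  gamma(0) = 4 * (1 + 0.164777) = 4 * 1.164777 = 4.659108, which rounds to 4.6591.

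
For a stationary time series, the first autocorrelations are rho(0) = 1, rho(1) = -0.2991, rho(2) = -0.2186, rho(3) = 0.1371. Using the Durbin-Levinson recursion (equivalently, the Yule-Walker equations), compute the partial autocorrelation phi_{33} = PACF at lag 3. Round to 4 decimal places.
\phi_{33} = -0.0640

The PACF at lag k is phi_{kk}, the last component of the solution
to the Yule-Walker system G_k phi = r_k where
  (G_k)_{ij} = rho(|i - j|), (r_k)_i = rho(i), i,j = 1..k.
Equivalently, Durbin-Levinson gives phi_{kk} iteratively:
  phi_{11} = rho(1)
  phi_{kk} = [rho(k) - sum_{j=1..k-1} phi_{k-1,j} rho(k-j)]
            / [1 - sum_{j=1..k-1} phi_{k-1,j} rho(j)],
  phi_{k,j} = phi_{k-1,j} - phi_{kk} phi_{k-1,k-j},  j = 1..k-1.
Step k = 1:
  phi_11 = rho(1) = -0.2991.
Step k = 2:
  phi_22 = [rho(2) - phi_11 rho(1)] / [1 - phi_11 rho(1)] = [-0.2186 - (-0.2991)(-0.2991)] / [1 - (-0.2991)(-0.2991)]
         = -0.30806081 / 0.91053919 = -0.338328.
  Update: phi_21 = phi_11 - phi_22 phi_11 = -0.2991 - (-0.338328)(-0.2991) = -0.400294.
Step k = 3:
  phi_33 = [rho(3) - phi_21 rho(2) - phi_22 rho(1)] / [1 - phi_21 rho(1) - phi_22 rho(2)]
    numerator   = 0.1371 - (-0.400294)(-0.2186) - (-0.338328)(-0.2991) = -0.05159812
    denominator = 1 - (-0.400294)(-0.2991) - (-0.338328)(-0.2186) = 0.80631362
  phi_33 = -0.05159812 / 0.80631362 = -0.064.
Therefore phi_{33} = -0.0640.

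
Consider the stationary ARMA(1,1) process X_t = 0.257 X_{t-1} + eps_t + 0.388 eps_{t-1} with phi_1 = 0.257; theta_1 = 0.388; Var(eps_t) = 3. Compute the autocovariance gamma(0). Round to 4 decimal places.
\gamma(0) = 4.3363

Multiply the model equation by X_{t-k} and take expectations. With theta_0 = psi_0 = 1 and psi_j the MA(infinity) weights, this gives
  gamma(k) - sum_i phi_i gamma(k-i) = c_k,
  c_k = sigma^2 * sum_{j=k..q} theta_j psi_{j-k}   (c_k = 0 for k > q),
using gamma(-m) = gamma(m).
psi-weights needed (psi_j = theta_j + sum_i phi_i psi_{j-i}):
  psi_1 = theta_1 + phi_1 = 0.388 + (0.257) = 0.645
Right-hand sides:
  c_0 = sigma^2 (1 + theta_1 psi_1) = 3 * (1 + (0.388)(0.645)) = 3 * 1.25026 = 3.75078
  c_1 = sigma^2 theta_1 = 3 * (0.388) = 1.164
  c_2 = 0
Equations for k = 0 and k = 1 (AR order 1):
  gamma(0) = phi_1 gamma(1) + c_0
  gamma(1) = phi_1 gamma(0) + c_1
Substituting the second into the first: gamma(0) (1 - phi_1^2) = c_0 + phi_1 c_1, so
  gamma(0) = (c_0 + phi_1 c_1) / (1 - phi_1^2) = (3.75078 + (0.257)(1.164)) / (1 - (0.257)^2) = 4.049928 / 0.933951 = 4.336339.
Therefore gamma(0) = 4.3363 (to 4 decimal places).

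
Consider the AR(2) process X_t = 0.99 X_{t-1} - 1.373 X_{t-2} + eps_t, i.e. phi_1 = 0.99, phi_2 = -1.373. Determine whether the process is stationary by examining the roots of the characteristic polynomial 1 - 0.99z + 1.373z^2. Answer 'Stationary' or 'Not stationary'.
\text{Not stationary}

The AR(p) characteristic polynomial is P(z) = 1 - 0.99z + 1.373z^2.
Stationarity requires all roots to lie outside the unit circle, i.e. |z| > 1 for every root.
Set 1 + (-0.99) z + (1.373) z^2 = 0, i.e. a z^2 + b z + c = 0 with a = 1.373, b = -0.99, c = 1.
Discriminant D = b^2 - 4ac = (-0.99)^2 - 4*(1.373)*1 = 0.9801 - (5.492) = -4.5119.
D < 0, so the roots are the complex-conjugate pair z = (-b +/- i sqrt(-D)) / (2a) = 0.3605 +/- 0.7735i.
For a conjugate pair |z|^2 = z * conj(z) = (product of roots) = c/a = 1/(1.373) = 0.728332, so |z| = sqrt(0.728332) = 0.8534 for both roots.
Moduli of all roots: 0.8534, 0.8534.
All moduli strictly greater than 1? No.
Verdict: Not stationary.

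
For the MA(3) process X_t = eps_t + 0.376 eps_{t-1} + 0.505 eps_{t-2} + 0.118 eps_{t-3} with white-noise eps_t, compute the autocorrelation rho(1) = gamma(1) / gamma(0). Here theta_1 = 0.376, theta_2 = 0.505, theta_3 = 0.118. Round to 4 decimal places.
\rho(1) = 0.4435

For an MA(q) process with theta_0 = 1, the autocovariance is
  gamma(k) = sigma^2 * sum_{i=0..q-k} theta_i * theta_{i+k},
and rho(k) = gamma(k) / gamma(0). Sigma^2 cancels.
  numerator   = (1)*(0.376) + (0.376)*(0.505) + (0.505)*(0.118) = 0.62547.
  denominator = (1)^2 + (0.376)^2 + (0.505)^2 + (0.118)^2 = 1.410325.
  rho(1) = 0.62547 / 1.410325 = 0.4435.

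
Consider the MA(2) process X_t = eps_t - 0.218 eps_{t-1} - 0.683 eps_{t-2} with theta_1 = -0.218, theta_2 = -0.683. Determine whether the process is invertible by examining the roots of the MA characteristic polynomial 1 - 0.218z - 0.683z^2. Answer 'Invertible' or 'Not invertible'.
\text{Invertible}

The MA(q) characteristic polynomial is P(z) = 1 - 0.218z - 0.683z^2.
Invertibility requires all roots to lie outside the unit circle, i.e. |z| > 1 for every root.
Set 1 + (-0.218) z + (-0.683) z^2 = 0, i.e. a z^2 + b z + c = 0 with a = -0.683, b = -0.218, c = 1.
Discriminant D = b^2 - 4ac = (-0.218)^2 - 4*(-0.683)*1 = 0.047524 - (-2.732) = 2.779524.
D >= 0, so the roots are real: z = (-b +/- sqrt(D)) / (2a) = (0.218 +/- 1.66719) / (-1.366).
  z_1 = (0.218 + 1.66719) / (-1.366) = -1.3801,   |z_1| = 1.3801.
  z_2 = (0.218 - 1.66719) / (-1.366) = 1.0609,   |z_2| = 1.0609.
Moduli of all roots: 1.3801, 1.0609.
All moduli strictly greater than 1? Yes.
Verdict: Invertible.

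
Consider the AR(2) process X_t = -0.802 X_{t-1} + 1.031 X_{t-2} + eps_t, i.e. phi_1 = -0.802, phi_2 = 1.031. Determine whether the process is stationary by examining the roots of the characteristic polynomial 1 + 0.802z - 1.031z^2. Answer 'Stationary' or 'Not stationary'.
\text{Not stationary}

The AR(p) characteristic polynomial is P(z) = 1 + 0.802z - 1.031z^2.
Stationarity requires all roots to lie outside the unit circle, i.e. |z| > 1 for every root.
Set 1 + (0.802) z + (-1.031) z^2 = 0, i.e. a z^2 + b z + c = 0 with a = -1.031, b = 0.802, c = 1.
Discriminant D = b^2 - 4ac = (0.802)^2 - 4*(-1.031)*1 = 0.643204 - (-4.124) = 4.767204.
D >= 0, so the roots are real: z = (-b +/- sqrt(D)) / (2a) = (-0.802 +/- 2.183393) / (-2.062).
  z_1 = (-0.802 + 2.183393) / (-2.062) = -0.6699,   |z_1| = 0.6699.
  z_2 = (-0.802 - 2.183393) / (-2.062) = 1.4478,   |z_2| = 1.4478.
Moduli of all roots: 0.6699, 1.4478.
All moduli strictly greater than 1? No.
Verdict: Not stationary.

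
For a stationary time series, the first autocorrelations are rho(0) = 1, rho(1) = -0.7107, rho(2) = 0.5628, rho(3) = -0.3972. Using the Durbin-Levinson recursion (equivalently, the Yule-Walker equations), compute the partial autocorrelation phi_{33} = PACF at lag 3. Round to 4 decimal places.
\phi_{33} = 0.0799

The PACF at lag k is phi_{kk}, the last component of the solution
to the Yule-Walker system G_k phi = r_k where
  (G_k)_{ij} = rho(|i - j|), (r_k)_i = rho(i), i,j = 1..k.
Equivalently, Durbin-Levinson gives phi_{kk} iteratively:
  phi_{11} = rho(1)
  phi_{kk} = [rho(k) - sum_{j=1..k-1} phi_{k-1,j} rho(k-j)]
            / [1 - sum_{j=1..k-1} phi_{k-1,j} rho(j)],
  phi_{k,j} = phi_{k-1,j} - phi_{kk} phi_{k-1,k-j},  j = 1..k-1.
Step k = 1:
  phi_11 = rho(1) = -0.7107.
Step k = 2:
  phi_22 = [rho(2) - phi_11 rho(1)] / [1 - phi_11 rho(1)] = [0.5628 - (-0.7107)(-0.7107)] / [1 - (-0.7107)(-0.7107)]
         = 0.05770551 / 0.49490551 = 0.116599.
  Update: phi_21 = phi_11 - phi_22 phi_11 = -0.7107 - (0.116599)(-0.7107) = -0.627833.
Step k = 3:
  phi_33 = [rho(3) - phi_21 rho(2) - phi_22 rho(1)] / [1 - phi_21 rho(1) - phi_22 rho(2)]
    numerator   = -0.3972 - (-0.627833)(0.5628) - (0.116599)(-0.7107) = 0.03901139
    denominator = 1 - (-0.627833)(-0.7107) - (0.116599)(0.5628) = 0.4881771
  phi_33 = 0.03901139 / 0.4881771 = 0.0799.
Therefore phi_{33} = 0.0799.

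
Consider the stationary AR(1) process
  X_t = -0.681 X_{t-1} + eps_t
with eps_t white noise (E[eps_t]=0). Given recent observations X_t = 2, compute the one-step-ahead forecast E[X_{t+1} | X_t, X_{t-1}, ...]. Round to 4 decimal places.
E[X_{t+1} \mid \mathcal F_t] = -1.3620

For an AR(p) model X_t = c + sum_i phi_i X_{t-i} + eps_t, the
one-step-ahead conditional mean is
  E[X_{t+1} | X_t, ...] = c + sum_i phi_i X_{t+1-i}.
Substitute known values:
  E[X_{t+1} | ...] = (-0.681) * (2)
                   = -1.3620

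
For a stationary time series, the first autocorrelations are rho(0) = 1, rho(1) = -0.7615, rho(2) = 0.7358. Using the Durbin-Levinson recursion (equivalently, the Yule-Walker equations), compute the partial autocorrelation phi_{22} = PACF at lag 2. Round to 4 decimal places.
\phi_{22} = 0.3711

The PACF at lag k is phi_{kk}, the last component of the solution
to the Yule-Walker system G_k phi = r_k where
  (G_k)_{ij} = rho(|i - j|), (r_k)_i = rho(i), i,j = 1..k.
Equivalently, Durbin-Levinson gives phi_{kk} iteratively:
  phi_{11} = rho(1)
  phi_{kk} = [rho(k) - sum_{j=1..k-1} phi_{k-1,j} rho(k-j)]
            / [1 - sum_{j=1..k-1} phi_{k-1,j} rho(j)],
  phi_{k,j} = phi_{k-1,j} - phi_{kk} phi_{k-1,k-j},  j = 1..k-1.
Step k = 1:
  phi_11 = rho(1) = -0.7615.
Step k = 2:
  phi_22 = [rho(2) - phi_11 rho(1)] / [1 - phi_11 rho(1)] = [0.7358 - (-0.7615)(-0.7615)] / [1 - (-0.7615)(-0.7615)]
         = 0.15591775 / 0.42011775 = 0.3711.
Therefore phi_{22} = 0.3711.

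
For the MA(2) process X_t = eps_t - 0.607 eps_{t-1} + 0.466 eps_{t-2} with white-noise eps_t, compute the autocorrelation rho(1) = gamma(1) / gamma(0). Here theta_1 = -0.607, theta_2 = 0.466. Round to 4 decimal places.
\rho(1) = -0.5612

For an MA(q) process with theta_0 = 1, the autocovariance is
  gamma(k) = sigma^2 * sum_{i=0..q-k} theta_i * theta_{i+k},
and rho(k) = gamma(k) / gamma(0). Sigma^2 cancels.
  numerator   = (1)*(-0.607) + (-0.607)*(0.466) = -0.889862.
  denominator = (1)^2 + (-0.607)^2 + (0.466)^2 = 1.585605.
  rho(1) = -0.889862 / 1.585605 = -0.5612.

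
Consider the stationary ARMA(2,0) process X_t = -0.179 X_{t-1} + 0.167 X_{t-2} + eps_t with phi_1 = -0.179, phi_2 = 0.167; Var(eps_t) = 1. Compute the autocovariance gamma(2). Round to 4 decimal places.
\gamma(2) = 0.2216

Multiply the model equation by X_{t-k} and take expectations. With theta_0 = psi_0 = 1 and psi_j the MA(infinity) weights, this gives
  gamma(k) - sum_i phi_i gamma(k-i) = c_k,
  c_k = sigma^2 * sum_{j=k..q} theta_j psi_{j-k}   (c_k = 0 for k > q),
using gamma(-m) = gamma(m).
Pure AR (q = 0): c_0 = sigma^2 = 1, c_k = 0 for k >= 1.
Equations for k = 0, 1, 2 (AR order 2, c_2 = 0):
  (E0) gamma(0) = phi_1 gamma(1) + phi_2 gamma(2) + c_0
  (E1) gamma(1) = phi_1 gamma(0) + phi_2 gamma(1) + c_1
  (E2) gamma(2) = phi_1 gamma(1) + phi_2 gamma(0)
From (E1): gamma(1) = A gamma(0) + B with
  A = phi_1 / (1 - phi_2) = -0.179 / 0.833 = -0.214886,   B = c_1 / (1 - phi_2) = 0 / 0.833 = 0.
Insert (E2) into (E0): gamma(0) (1 - phi_2^2) = phi_1 (1 + phi_2) gamma(1) + c_0.
  phi_1 (1 + phi_2) = (-0.179)(1.167) = -0.208893,   1 - phi_2^2 = 0.972111.
Replace gamma(1) by A gamma(0) + B and collect gamma(0):
  gamma(0) [0.972111 - (-0.208893)(-0.214886)] = c_0 = 1
  gamma(0) * 0.927223 = 1
  gamma(0) = 1 / 0.927223 = 1.078489.
  gamma(1) = A gamma(0) = (-0.214886)(1.078489) = -0.231752.
  gamma(2) = phi_1 gamma(1) + phi_2 gamma(0) = (-0.179)(-0.231752) + (0.167)(1.078489) = 0.221591.
Therefore gamma(2) = 0.2216 (to 4 decimal places).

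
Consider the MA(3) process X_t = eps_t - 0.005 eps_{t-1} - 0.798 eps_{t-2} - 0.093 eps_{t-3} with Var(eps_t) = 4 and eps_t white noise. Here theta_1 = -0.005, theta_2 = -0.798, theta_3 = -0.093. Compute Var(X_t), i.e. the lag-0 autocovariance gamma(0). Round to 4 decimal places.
\gamma(0) = 6.5819

For an MA(q) process X_t = eps_t + sum_i theta_i eps_{t-i} with
Var(eps_t) = sigma^2, the variance is
  gamma(0) = sigma^2 * (1 + sum_i theta_i^2).
  sum_i theta_i^2 = (-0.005)^2 + (-0.798)^2 + (-0.093)^2 = 0.000025 + 0.636804 + 0.008649 = 0.645478.
  gamma(0) = 4 * (1 + 0.645478) = 4 * 1.645478 = 6.581912, which rounds to 6.5819.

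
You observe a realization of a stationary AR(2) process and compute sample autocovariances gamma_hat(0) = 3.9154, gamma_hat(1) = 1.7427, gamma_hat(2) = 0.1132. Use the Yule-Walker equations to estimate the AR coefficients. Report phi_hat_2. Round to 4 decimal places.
\hat\phi_{2} = -0.2110

The Yule-Walker equations for an AR(p) process read, in matrix form,
  Gamma_p phi = r_p,   with   (Gamma_p)_{ij} = gamma(|i - j|),
                       (r_p)_i = gamma(i),   i,j = 1..p.
Substitute the sample gammas (Toeplitz matrix and right-hand side of size 2):
  Gamma_p = [[3.9154, 1.7427], [1.7427, 3.9154]]
  r_p     = [1.7427, 0.1132]
Written out:
  3.9154 phi_1 + 1.7427 phi_2 = 1.7427
  1.7427 phi_1 + 3.9154 phi_2 = 0.1132
Solve by Cramer's rule:
  det = gamma(0)^2 - gamma(1)^2 = (3.9154)^2 - (1.7427)^2 = 15.33035716 - 3.03700329 = 12.29335387
  phi_hat_1 = [gamma(1) gamma(0) - gamma(1) gamma(2)] / det = [(1.7427)(3.9154) - (1.7427)(0.1132)] / 12.29335387 = 6.62609394 / 12.29335387 = 0.539
  phi_hat_2 = [gamma(0) gamma(2) - gamma(1)^2] / det = [(3.9154)(0.1132) - (1.7427)^2] / 12.29335387 = -2.59378001 / 12.29335387 = -0.211
So phi_hat = [0.5390, -0.2110].
Therefore phi_hat_2 = -0.2110.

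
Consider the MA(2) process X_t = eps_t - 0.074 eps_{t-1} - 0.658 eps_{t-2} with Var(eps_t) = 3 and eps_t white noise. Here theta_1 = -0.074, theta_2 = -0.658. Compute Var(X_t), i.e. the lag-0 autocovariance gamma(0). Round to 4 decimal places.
\gamma(0) = 4.3153

For an MA(q) process X_t = eps_t + sum_i theta_i eps_{t-i} with
Var(eps_t) = sigma^2, the variance is
  gamma(0) = sigma^2 * (1 + sum_i theta_i^2).
  sum_i theta_i^2 = (-0.074)^2 + (-0.658)^2 = 0.005476 + 0.432964 = 0.43844.
  gamma(0) = 3 * (1 + 0.43844) = 3 * 1.43844 = 4.31532, which rounds to 4.3153.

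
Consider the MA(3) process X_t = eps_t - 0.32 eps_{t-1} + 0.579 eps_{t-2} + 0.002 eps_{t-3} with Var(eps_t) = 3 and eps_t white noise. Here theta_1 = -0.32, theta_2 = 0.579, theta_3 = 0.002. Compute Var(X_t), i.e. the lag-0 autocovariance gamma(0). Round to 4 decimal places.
\gamma(0) = 4.3129

For an MA(q) process X_t = eps_t + sum_i theta_i eps_{t-i} with
Var(eps_t) = sigma^2, the variance is
  gamma(0) = sigma^2 * (1 + sum_i theta_i^2).
  sum_i theta_i^2 = (-0.32)^2 + (0.579)^2 + (0.002)^2 = 0.1024 + 0.335241 + 0.000004 = 0.437645.
  gamma(0) = 3 * (1 + 0.437645) = 3 * 1.437645 = 4.312935, which rounds to 4.3129.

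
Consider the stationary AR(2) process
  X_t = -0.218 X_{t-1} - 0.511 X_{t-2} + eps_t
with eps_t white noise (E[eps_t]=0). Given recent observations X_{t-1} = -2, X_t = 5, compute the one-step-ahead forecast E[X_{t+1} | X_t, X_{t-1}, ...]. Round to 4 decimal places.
E[X_{t+1} \mid \mathcal F_t] = -0.0680

For an AR(p) model X_t = c + sum_i phi_i X_{t-i} + eps_t, the
one-step-ahead conditional mean is
  E[X_{t+1} | X_t, ...] = c + sum_i phi_i X_{t+1-i}.
Substitute known values:
  E[X_{t+1} | ...] = (-0.218) * (5) + (-0.511) * (-2)
                   = -0.0680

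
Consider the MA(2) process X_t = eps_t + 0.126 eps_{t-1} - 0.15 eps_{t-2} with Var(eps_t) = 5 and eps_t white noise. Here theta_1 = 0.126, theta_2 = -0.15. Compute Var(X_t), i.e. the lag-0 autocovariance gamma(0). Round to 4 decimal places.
\gamma(0) = 5.1919

For an MA(q) process X_t = eps_t + sum_i theta_i eps_{t-i} with
Var(eps_t) = sigma^2, the variance is
  gamma(0) = sigma^2 * (1 + sum_i theta_i^2).
  sum_i theta_i^2 = (0.126)^2 + (-0.15)^2 = 0.015876 + 0.0225 = 0.038376.
  gamma(0) = 5 * (1 + 0.038376) = 5 * 1.038376 = 5.19188, which rounds to 5.1919.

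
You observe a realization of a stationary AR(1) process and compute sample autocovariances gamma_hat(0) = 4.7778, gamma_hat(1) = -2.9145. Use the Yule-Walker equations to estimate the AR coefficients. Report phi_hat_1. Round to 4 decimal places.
\hat\phi_{1} = -0.6100

The Yule-Walker equations for an AR(p) process read, in matrix form,
  Gamma_p phi = r_p,   with   (Gamma_p)_{ij} = gamma(|i - j|),
                       (r_p)_i = gamma(i),   i,j = 1..p.
Substitute the sample gammas (Toeplitz matrix and right-hand side of size 1):
  Gamma_p = [[4.7778]]
  r_p     = [-2.9145]
With p = 1 this is the single equation gamma(0) phi_1 = gamma(1):
  phi_hat_1 = gamma(1) / gamma(0) = -2.9145 / 4.7778 = -0.6100.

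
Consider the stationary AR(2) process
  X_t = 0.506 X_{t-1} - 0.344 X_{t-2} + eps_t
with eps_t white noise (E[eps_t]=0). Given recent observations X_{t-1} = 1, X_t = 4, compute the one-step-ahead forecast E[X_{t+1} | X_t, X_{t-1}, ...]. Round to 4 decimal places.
E[X_{t+1} \mid \mathcal F_t] = 1.6800

For an AR(p) model X_t = c + sum_i phi_i X_{t-i} + eps_t, the
one-step-ahead conditional mean is
  E[X_{t+1} | X_t, ...] = c + sum_i phi_i X_{t+1-i}.
Substitute known values:
  E[X_{t+1} | ...] = (0.506) * (4) + (-0.344) * (1)
                   = 1.6800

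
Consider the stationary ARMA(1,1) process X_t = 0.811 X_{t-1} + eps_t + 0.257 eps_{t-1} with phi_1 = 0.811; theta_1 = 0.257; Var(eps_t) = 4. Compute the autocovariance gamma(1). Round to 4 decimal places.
\gamma(1) = 15.0824

Multiply the model equation by X_{t-k} and take expectations. With theta_0 = psi_0 = 1 and psi_j the MA(infinity) weights, this gives
  gamma(k) - sum_i phi_i gamma(k-i) = c_k,
  c_k = sigma^2 * sum_{j=k..q} theta_j psi_{j-k}   (c_k = 0 for k > q),
using gamma(-m) = gamma(m).
psi-weights needed (psi_j = theta_j + sum_i phi_i psi_{j-i}):
  psi_1 = theta_1 + phi_1 = 0.257 + (0.811) = 1.068
Right-hand sides:
  c_0 = sigma^2 (1 + theta_1 psi_1) = 4 * (1 + (0.257)(1.068)) = 4 * 1.274476 = 5.097904
  c_1 = sigma^2 theta_1 = 4 * (0.257) = 1.028
  c_2 = 0
Equations for k = 0 and k = 1 (AR order 1):
  gamma(0) = phi_1 gamma(1) + c_0
  gamma(1) = phi_1 gamma(0) + c_1
Substituting the second into the first: gamma(0) (1 - phi_1^2) = c_0 + phi_1 c_1, so
  gamma(0) = (c_0 + phi_1 c_1) / (1 - phi_1^2) = (5.097904 + (0.811)(1.028)) / (1 - (0.811)^2) = 5.931612 / 0.342279 = 17.329757.
  gamma(1) = phi_1 gamma(0) + c_1 = (0.811)(17.329757) + (1.028) = 15.082433.
Therefore gamma(1) = 15.0824 (to 4 decimal places).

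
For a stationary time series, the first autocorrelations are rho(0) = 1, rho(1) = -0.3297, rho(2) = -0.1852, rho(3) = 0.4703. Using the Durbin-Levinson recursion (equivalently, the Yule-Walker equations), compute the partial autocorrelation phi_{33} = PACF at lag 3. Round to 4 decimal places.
\phi_{33} = 0.3530

The PACF at lag k is phi_{kk}, the last component of the solution
to the Yule-Walker system G_k phi = r_k where
  (G_k)_{ij} = rho(|i - j|), (r_k)_i = rho(i), i,j = 1..k.
Equivalently, Durbin-Levinson gives phi_{kk} iteratively:
  phi_{11} = rho(1)
  phi_{kk} = [rho(k) - sum_{j=1..k-1} phi_{k-1,j} rho(k-j)]
            / [1 - sum_{j=1..k-1} phi_{k-1,j} rho(j)],
  phi_{k,j} = phi_{k-1,j} - phi_{kk} phi_{k-1,k-j},  j = 1..k-1.
Step k = 1:
  phi_11 = rho(1) = -0.3297.
Step k = 2:
  phi_22 = [rho(2) - phi_11 rho(1)] / [1 - phi_11 rho(1)] = [-0.1852 - (-0.3297)(-0.3297)] / [1 - (-0.3297)(-0.3297)]
         = -0.29390209 / 0.89129791 = -0.329746.
  Update: phi_21 = phi_11 - phi_22 phi_11 = -0.3297 - (-0.329746)(-0.3297) = -0.438417.
Step k = 3:
  phi_33 = [rho(3) - phi_21 rho(2) - phi_22 rho(1)] / [1 - phi_21 rho(1) - phi_22 rho(2)]
    numerator   = 0.4703 - (-0.438417)(-0.1852) - (-0.329746)(-0.3297) = 0.28038779
    denominator = 1 - (-0.438417)(-0.3297) - (-0.329746)(-0.1852) = 0.79438482
  phi_33 = 0.28038779 / 0.79438482 = 0.353.
Therefore phi_{33} = 0.3530.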